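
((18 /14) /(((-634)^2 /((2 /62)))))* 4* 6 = 54 /21806113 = 0.00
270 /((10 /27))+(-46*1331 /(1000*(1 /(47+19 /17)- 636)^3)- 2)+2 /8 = 51196752961132063411191 /70397735227743195500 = 727.25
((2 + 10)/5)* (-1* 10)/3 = -8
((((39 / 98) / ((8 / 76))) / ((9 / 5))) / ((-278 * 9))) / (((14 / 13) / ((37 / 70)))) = -118807 / 288350496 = -0.00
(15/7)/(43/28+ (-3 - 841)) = -20/7863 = -0.00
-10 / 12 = -5 / 6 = -0.83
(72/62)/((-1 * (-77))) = 36/2387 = 0.02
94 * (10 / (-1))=-940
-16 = -16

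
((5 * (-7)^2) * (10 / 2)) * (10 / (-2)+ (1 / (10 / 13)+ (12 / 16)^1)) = -14455 / 4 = -3613.75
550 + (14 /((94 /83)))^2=1552511 /2209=702.81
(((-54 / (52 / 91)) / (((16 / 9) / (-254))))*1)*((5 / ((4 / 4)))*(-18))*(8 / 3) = -3240405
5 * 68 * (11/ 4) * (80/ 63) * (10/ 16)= 46750/ 63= 742.06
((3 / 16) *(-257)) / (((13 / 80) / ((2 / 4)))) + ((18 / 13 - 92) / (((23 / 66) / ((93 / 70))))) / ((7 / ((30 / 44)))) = -5330571 / 29302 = -181.92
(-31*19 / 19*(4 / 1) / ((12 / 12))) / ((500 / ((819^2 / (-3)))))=6931197 / 125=55449.58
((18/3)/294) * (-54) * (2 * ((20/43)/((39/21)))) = -2160/3913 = -0.55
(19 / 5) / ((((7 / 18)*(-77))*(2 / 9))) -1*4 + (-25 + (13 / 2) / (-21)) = -483169 / 16170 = -29.88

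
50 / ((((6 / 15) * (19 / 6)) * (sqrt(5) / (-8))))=-1200 * sqrt(5) / 19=-141.23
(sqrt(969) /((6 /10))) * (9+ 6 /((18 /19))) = 230 * sqrt(969) /9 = 795.51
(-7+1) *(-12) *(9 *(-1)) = -648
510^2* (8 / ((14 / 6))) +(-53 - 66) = 6241567 / 7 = 891652.43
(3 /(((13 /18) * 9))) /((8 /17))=51 /52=0.98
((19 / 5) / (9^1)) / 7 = 19 / 315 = 0.06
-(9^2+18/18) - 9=-91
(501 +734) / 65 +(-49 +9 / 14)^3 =-113059.98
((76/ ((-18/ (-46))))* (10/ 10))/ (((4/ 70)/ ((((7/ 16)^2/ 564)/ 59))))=0.02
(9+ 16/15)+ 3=13.07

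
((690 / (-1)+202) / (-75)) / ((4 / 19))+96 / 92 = 55114 / 1725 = 31.95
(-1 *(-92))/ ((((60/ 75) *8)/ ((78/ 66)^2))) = 19435/ 968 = 20.08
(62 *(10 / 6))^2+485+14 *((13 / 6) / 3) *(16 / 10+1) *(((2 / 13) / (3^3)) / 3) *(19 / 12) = 244131679 / 21870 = 11162.86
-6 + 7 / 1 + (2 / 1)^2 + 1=6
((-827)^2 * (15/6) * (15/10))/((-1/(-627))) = 6432352245/4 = 1608088061.25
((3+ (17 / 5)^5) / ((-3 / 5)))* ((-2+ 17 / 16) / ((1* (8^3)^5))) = 89327 / 4398046511104000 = 0.00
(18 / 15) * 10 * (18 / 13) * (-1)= -216 / 13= -16.62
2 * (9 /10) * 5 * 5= 45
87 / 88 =0.99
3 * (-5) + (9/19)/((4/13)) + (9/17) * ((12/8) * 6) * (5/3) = -5.52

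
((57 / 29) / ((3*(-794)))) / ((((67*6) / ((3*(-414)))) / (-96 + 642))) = 1073709 / 771371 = 1.39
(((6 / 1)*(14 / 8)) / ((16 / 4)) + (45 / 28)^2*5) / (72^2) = 4061 / 1354752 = 0.00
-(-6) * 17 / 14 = 51 / 7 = 7.29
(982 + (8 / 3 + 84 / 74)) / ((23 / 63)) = 2297904 / 851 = 2700.24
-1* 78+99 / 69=-1761 / 23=-76.57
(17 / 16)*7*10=74.38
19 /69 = 0.28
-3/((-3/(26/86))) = 13/43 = 0.30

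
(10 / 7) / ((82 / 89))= 445 / 287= 1.55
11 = 11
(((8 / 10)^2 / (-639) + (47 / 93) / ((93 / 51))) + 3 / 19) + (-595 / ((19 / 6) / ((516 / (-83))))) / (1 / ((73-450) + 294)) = -28280053584394 / 291687525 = -96953.25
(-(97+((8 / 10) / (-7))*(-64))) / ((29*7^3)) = -3651 / 348145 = -0.01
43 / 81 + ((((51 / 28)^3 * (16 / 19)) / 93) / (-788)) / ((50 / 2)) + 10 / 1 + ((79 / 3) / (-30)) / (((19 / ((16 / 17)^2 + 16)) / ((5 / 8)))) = 3742783899551447 / 372664903388400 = 10.04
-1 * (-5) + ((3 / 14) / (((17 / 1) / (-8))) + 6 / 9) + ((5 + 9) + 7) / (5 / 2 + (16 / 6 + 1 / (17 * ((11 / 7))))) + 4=28351819 / 2084523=13.60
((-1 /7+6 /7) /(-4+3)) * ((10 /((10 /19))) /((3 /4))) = -380 /21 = -18.10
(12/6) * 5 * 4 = 40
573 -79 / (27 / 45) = 1324 / 3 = 441.33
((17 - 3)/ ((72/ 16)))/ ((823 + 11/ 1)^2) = 7/ 1565001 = 0.00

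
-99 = -99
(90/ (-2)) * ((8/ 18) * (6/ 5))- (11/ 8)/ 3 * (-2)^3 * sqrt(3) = -17.65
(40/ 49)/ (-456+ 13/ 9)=-360/ 200459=-0.00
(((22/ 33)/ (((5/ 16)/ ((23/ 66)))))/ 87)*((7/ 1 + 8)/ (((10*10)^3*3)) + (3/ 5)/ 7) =2760161/ 3768187500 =0.00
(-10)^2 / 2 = 50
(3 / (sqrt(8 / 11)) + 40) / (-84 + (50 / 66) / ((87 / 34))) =-57420 / 120157 - 8613 * sqrt(22) / 961256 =-0.52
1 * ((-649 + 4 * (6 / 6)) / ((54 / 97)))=-20855 / 18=-1158.61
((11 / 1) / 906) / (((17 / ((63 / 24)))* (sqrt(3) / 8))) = 0.01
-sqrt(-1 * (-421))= -sqrt(421)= -20.52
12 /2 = 6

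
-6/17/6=-1/17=-0.06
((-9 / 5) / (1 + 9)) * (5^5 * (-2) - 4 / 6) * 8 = 225024 / 25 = 9000.96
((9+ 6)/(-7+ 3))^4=50625/256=197.75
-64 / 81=-0.79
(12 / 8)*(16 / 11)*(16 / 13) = 384 / 143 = 2.69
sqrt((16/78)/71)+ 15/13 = 2*sqrt(5538)/2769+ 15/13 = 1.21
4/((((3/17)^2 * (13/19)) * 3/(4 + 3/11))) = 1032308/3861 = 267.37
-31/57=-0.54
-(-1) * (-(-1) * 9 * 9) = 81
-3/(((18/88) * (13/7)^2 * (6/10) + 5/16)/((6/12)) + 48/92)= -1487640/988441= -1.51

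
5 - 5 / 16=75 / 16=4.69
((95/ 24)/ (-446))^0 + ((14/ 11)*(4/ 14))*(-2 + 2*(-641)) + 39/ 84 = -143357/ 308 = -465.44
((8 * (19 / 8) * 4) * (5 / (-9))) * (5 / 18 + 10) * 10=-351500 / 81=-4339.51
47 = 47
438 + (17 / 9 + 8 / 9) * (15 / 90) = 23677 / 54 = 438.46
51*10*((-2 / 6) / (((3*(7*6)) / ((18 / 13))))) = -170 / 91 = -1.87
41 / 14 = 2.93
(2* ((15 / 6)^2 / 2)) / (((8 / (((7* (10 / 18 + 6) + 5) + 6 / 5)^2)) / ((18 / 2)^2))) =171698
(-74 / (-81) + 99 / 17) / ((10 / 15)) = 9277 / 918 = 10.11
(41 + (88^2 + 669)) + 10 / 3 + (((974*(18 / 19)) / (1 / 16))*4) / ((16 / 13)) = 56439.65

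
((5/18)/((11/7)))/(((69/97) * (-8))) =-3395/109296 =-0.03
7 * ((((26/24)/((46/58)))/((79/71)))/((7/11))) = 294437/21804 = 13.50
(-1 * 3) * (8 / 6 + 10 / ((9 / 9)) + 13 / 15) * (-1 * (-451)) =-82533 / 5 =-16506.60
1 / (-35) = -0.03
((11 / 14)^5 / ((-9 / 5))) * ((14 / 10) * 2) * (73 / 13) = -2.62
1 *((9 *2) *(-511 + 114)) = -7146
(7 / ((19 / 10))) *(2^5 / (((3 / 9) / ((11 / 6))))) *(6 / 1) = 73920 / 19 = 3890.53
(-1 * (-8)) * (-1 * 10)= -80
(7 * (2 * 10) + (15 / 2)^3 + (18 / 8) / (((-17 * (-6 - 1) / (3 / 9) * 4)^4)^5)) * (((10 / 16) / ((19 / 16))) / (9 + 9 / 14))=310471213948480939803085918749817907150441889081130264437813411841 / 10123739568127806904114608378748233679845967843548058201595314176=30.67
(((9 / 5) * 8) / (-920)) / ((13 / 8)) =-72 / 7475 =-0.01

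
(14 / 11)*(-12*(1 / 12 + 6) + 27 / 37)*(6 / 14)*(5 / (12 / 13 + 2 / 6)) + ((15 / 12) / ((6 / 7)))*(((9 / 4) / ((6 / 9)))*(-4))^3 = -682834275 / 182336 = -3744.92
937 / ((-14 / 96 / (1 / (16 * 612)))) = -937 / 1428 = -0.66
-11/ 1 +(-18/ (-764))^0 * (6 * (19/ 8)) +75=313/ 4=78.25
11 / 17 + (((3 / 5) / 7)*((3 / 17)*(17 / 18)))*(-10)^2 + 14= 1913 / 119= 16.08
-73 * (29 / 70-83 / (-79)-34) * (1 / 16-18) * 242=-65158205607 / 6320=-10309842.66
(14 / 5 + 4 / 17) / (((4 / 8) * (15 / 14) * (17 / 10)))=4816 / 1445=3.33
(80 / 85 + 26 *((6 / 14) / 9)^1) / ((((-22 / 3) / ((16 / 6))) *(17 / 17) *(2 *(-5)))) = 0.08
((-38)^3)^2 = 3010936384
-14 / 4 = -7 / 2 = -3.50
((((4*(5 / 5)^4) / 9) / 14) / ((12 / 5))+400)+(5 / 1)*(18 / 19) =2906915 / 7182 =404.75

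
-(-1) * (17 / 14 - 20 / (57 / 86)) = -23111 / 798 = -28.96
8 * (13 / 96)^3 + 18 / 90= 121577 / 552960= 0.22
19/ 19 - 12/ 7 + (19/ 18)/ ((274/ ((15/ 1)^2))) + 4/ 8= 0.65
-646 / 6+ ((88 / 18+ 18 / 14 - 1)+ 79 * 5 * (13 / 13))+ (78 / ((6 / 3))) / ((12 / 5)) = 77807 / 252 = 308.76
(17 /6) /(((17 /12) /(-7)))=-14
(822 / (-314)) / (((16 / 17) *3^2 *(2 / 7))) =-16303 / 15072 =-1.08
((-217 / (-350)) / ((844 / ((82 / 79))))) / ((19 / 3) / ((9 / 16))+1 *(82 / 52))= 446121 / 7510217950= 0.00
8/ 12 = 2/ 3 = 0.67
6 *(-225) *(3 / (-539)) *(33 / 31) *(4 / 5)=9720 / 1519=6.40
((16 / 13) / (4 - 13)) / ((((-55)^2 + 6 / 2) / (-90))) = 40 / 9841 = 0.00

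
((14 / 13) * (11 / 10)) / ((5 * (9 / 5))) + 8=4757 / 585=8.13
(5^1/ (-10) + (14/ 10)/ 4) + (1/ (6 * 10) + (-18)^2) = 4858/ 15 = 323.87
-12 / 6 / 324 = -1 / 162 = -0.01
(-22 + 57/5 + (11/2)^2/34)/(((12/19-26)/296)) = 4641909/40970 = 113.30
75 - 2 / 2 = 74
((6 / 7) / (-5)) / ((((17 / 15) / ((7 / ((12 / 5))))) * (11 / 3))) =-45 / 374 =-0.12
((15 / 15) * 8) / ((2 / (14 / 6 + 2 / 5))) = 164 / 15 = 10.93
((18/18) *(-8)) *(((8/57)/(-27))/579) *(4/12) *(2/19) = 128/50791617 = 0.00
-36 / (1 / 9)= -324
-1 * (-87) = 87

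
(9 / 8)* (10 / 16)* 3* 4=135 / 16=8.44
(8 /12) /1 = 2 /3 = 0.67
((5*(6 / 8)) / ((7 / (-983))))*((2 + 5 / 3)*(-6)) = 162195 / 14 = 11585.36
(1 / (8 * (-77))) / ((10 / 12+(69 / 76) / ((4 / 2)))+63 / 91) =-741 / 903595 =-0.00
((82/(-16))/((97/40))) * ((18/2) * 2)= -3690/97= -38.04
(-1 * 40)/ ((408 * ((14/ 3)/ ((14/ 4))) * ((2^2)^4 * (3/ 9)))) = -15/ 17408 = -0.00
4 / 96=1 / 24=0.04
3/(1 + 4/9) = 27/13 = 2.08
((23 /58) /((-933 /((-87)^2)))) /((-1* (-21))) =-667 /4354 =-0.15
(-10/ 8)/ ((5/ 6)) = -3/ 2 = -1.50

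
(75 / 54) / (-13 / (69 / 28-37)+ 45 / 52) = 1.12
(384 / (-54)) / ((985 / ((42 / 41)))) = -896 / 121155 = -0.01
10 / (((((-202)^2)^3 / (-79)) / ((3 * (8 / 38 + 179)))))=-4034925 / 645404251565408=-0.00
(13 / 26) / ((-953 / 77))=-77 / 1906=-0.04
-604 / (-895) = 604 / 895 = 0.67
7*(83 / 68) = 8.54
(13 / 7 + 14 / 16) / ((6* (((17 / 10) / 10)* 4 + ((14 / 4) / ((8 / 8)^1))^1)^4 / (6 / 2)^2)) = 179296875 / 13356208327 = 0.01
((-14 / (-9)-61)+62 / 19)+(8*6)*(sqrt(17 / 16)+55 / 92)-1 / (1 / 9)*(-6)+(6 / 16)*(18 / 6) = 77.12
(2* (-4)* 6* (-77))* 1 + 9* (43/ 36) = 14827/ 4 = 3706.75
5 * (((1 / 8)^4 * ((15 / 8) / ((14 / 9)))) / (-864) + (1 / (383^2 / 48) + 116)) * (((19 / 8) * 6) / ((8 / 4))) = 71191733815897455 / 17227231264768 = 4132.51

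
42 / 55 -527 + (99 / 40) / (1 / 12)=-54619 / 110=-496.54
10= 10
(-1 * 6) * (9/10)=-27/5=-5.40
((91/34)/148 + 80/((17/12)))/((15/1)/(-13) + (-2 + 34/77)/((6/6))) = -284535251/13661880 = -20.83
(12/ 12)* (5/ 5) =1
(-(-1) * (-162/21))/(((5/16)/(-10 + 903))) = -771552/35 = -22044.34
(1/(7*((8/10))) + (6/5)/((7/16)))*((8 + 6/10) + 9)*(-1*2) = -17996/175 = -102.83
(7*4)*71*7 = 13916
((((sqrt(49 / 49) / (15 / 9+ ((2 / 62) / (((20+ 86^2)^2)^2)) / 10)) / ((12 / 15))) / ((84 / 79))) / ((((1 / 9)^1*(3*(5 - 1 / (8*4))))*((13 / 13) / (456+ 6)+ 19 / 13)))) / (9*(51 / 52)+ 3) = 734422185120285443358720 / 29852955554209739457387643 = 0.02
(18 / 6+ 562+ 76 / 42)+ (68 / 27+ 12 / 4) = 108170 / 189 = 572.33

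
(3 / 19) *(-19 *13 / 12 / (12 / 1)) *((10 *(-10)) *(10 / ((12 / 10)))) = 8125 / 36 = 225.69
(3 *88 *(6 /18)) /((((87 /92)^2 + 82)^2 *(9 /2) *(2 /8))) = 50434064384 /4430397732201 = 0.01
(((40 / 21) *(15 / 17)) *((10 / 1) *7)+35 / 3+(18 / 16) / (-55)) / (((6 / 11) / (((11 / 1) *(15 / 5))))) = 31914751 / 4080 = 7822.24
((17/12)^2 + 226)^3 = 35394167353537/2985984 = 11853435.03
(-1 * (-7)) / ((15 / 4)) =28 / 15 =1.87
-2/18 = -1/9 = -0.11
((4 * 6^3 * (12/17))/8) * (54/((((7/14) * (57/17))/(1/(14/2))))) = 46656/133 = 350.80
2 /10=1 /5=0.20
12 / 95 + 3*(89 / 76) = 1383 / 380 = 3.64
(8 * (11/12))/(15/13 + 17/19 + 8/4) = 2717/1500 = 1.81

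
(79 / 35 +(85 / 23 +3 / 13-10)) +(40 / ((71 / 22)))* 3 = 24791931 / 743015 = 33.37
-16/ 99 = -0.16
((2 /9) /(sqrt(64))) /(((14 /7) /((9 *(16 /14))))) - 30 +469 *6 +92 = 20133 /7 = 2876.14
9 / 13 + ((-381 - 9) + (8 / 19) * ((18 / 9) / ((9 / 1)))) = -865223 / 2223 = -389.21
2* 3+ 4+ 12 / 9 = 34 / 3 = 11.33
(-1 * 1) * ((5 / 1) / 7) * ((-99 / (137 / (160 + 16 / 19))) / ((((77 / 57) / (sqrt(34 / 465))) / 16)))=440064 * sqrt(15810) / 208103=265.89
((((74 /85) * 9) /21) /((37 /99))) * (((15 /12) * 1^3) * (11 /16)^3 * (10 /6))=658845 /974848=0.68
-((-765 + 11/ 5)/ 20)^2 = -3636649/ 2500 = -1454.66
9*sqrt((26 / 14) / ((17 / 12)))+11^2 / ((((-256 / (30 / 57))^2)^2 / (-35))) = -2646875 / 34982777061376+18*sqrt(4641) / 119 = 10.30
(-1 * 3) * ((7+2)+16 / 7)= -237 / 7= -33.86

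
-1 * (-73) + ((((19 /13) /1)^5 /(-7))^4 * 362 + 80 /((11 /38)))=325042892272215461822134698625 /501940098258376793978173211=647.57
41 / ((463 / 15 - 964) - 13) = -615 / 14192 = -0.04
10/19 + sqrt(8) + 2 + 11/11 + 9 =2 *sqrt(2) + 238/19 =15.35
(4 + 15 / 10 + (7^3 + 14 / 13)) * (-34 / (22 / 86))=-6644059 / 143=-46461.95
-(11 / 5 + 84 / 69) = -393 / 115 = -3.42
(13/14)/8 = 13/112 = 0.12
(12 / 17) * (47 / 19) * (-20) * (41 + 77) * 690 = -918417600 / 323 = -2843398.14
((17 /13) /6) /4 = 17 /312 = 0.05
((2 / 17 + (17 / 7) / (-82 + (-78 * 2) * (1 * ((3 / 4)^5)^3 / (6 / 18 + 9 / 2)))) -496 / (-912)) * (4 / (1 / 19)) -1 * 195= -16833755908316005 / 114542942811171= -146.96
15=15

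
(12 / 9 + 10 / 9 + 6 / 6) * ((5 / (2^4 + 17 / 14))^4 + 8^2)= 6693574991024 / 30360623049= 220.47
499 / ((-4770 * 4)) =-0.03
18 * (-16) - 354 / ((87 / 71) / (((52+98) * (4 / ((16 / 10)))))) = -3150102 / 29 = -108624.21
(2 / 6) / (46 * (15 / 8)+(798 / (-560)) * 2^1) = 5 / 1251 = 0.00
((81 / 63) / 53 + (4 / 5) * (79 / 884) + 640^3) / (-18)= -53733621779627 / 3689595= -14563555.56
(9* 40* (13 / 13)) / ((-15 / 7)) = -168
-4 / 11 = -0.36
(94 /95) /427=94 /40565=0.00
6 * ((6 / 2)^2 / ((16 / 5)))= 135 / 8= 16.88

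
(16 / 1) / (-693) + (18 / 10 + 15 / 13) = 132016 / 45045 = 2.93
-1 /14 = -0.07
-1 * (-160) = 160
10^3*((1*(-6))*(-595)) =3570000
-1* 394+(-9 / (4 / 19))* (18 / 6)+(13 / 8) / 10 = -41767 / 80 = -522.09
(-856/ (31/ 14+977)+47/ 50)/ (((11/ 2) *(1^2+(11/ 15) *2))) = 135369/ 27897815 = 0.00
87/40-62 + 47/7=-14871/280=-53.11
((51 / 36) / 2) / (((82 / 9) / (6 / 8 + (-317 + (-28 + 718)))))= 76245 / 2624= 29.06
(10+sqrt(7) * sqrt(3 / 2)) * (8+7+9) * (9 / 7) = 108 * sqrt(42) / 7+2160 / 7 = 408.56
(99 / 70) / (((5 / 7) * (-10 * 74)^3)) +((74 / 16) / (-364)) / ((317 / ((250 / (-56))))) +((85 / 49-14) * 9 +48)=-127623889311125173 / 2045661927400000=-62.39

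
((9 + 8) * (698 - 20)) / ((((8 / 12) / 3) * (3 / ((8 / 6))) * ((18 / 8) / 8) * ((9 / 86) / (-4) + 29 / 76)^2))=10504162254848 / 16188987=648846.17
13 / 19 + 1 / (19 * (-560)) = 7279 / 10640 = 0.68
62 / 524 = 31 / 262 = 0.12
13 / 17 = 0.76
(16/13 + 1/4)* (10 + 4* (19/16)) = 4543/208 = 21.84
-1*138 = -138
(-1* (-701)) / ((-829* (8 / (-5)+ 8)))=-3505 / 26528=-0.13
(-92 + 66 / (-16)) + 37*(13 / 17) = -9225 / 136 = -67.83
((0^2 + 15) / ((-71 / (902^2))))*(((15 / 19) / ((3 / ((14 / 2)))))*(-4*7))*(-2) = -23919957600 / 1349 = -17731621.65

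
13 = 13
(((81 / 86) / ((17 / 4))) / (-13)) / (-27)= 6 / 9503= 0.00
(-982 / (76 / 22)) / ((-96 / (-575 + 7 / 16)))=-49651393 / 29184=-1701.32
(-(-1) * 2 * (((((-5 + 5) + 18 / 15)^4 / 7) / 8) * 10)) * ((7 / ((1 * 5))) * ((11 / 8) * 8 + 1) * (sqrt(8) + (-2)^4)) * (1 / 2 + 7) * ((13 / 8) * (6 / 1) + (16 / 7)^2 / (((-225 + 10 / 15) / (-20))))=7858870776 * sqrt(2) / 4122125 + 62870966208 / 4122125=17948.29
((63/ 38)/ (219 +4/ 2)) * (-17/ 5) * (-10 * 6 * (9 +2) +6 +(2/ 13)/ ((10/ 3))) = 2677941/ 160550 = 16.68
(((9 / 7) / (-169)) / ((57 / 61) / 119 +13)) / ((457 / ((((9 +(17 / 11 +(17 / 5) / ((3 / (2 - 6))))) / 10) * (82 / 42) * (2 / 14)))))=-2636054 / 12283555309025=-0.00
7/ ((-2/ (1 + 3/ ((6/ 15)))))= -119/ 4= -29.75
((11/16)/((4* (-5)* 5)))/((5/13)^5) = -4084223/5000000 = -0.82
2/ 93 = 0.02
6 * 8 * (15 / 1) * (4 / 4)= 720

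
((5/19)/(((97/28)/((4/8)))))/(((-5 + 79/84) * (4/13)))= -19110/628463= -0.03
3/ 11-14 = -151/ 11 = -13.73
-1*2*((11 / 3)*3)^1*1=-22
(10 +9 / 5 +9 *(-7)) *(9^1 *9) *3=-62208 / 5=-12441.60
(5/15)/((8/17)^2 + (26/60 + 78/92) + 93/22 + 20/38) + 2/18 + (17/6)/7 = 18698375315/32852957634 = 0.57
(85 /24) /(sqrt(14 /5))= 85 * sqrt(70) /336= 2.12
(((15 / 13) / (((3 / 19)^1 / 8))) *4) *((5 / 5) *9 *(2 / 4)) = 13680 / 13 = 1052.31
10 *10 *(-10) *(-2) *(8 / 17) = 16000 / 17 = 941.18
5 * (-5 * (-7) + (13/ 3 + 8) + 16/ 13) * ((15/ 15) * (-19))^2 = 87658.21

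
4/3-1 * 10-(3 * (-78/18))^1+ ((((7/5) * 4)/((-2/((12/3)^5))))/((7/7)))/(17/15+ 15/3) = -31957/69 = -463.14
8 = 8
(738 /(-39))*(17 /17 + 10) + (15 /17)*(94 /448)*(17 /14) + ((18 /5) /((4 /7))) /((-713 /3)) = -30223826391 /145337920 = -207.96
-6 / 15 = -2 / 5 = -0.40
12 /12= 1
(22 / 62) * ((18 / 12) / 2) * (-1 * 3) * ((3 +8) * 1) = -8.78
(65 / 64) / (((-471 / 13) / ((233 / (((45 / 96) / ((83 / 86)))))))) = -3268291 / 243036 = -13.45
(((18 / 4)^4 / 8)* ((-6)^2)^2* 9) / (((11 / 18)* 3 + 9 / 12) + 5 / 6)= 14348907 / 82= 174986.67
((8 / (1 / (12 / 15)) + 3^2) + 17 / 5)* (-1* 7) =-658 / 5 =-131.60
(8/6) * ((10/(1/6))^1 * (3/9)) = 80/3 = 26.67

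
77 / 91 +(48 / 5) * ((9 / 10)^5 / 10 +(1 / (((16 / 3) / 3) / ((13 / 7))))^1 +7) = 2236370377 / 28437500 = 78.64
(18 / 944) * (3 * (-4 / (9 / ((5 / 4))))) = -15 / 472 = -0.03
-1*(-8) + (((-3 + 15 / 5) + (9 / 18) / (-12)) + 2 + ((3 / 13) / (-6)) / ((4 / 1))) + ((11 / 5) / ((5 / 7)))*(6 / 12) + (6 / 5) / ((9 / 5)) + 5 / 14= 28466 / 2275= 12.51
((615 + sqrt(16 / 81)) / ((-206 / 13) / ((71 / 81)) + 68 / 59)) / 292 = -301637323 / 2422253880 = -0.12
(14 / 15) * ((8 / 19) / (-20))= -0.02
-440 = -440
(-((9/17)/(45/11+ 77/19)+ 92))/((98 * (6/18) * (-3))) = 2663809/2835532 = 0.94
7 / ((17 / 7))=2.88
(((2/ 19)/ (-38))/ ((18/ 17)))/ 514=-17/ 3339972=-0.00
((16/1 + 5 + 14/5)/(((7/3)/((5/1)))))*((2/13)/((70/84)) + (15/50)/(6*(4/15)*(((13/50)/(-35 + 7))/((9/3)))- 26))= 6025599/682630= 8.83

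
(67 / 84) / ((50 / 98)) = 469 / 300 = 1.56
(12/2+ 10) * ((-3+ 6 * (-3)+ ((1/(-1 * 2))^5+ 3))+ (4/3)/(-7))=-12245/42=-291.55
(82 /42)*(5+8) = 533 /21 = 25.38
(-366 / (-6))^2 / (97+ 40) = 3721 / 137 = 27.16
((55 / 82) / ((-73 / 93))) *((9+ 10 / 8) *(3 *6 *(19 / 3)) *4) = -291555 / 73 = -3993.90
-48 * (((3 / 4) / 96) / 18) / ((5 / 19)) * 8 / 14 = -19 / 420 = -0.05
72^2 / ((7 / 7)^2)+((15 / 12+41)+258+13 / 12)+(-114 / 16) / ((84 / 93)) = 5477.44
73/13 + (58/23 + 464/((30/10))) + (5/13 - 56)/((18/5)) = 20335/138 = 147.36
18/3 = 6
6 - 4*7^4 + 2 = -9596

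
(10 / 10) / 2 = 1 / 2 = 0.50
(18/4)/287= 0.02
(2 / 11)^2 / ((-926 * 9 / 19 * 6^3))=-19 / 54454356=-0.00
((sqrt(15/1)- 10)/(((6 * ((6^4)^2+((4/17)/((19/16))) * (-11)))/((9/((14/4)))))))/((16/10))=-24225/15190427392+4845 * sqrt(15)/30380854784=-0.00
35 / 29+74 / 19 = 2811 / 551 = 5.10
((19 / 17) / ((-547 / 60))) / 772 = -285 / 1794707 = -0.00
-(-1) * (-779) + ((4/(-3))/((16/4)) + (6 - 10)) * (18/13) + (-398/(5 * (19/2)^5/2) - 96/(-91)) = -883214450757/1126625045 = -783.95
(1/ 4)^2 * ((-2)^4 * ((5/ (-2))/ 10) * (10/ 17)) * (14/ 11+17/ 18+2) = -4175/ 6732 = -0.62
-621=-621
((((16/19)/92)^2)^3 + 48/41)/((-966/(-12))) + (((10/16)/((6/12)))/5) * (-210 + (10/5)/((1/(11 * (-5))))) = -3677133384043972044784/45972524675130802609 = -79.99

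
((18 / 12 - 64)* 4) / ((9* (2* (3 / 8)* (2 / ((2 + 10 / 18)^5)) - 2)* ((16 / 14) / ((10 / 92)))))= 48972175 / 36818244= 1.33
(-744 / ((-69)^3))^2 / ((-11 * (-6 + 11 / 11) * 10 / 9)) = 30752 / 366388825275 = 0.00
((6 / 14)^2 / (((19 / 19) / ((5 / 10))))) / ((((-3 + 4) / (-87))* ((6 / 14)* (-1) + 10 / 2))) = -783 / 448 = -1.75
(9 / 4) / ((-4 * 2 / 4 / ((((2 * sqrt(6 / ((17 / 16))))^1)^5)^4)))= -78426848938210222562869248 / 2015993900449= -38902324516330.67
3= 3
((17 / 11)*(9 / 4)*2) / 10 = 153 / 220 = 0.70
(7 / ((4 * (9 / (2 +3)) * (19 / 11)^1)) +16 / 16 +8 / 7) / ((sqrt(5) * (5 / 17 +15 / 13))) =572611 * sqrt(5) / 1532160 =0.84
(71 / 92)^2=5041 / 8464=0.60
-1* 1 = -1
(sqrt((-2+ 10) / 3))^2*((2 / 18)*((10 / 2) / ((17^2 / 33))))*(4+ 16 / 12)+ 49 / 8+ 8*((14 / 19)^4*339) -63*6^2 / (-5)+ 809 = 84161060728127 / 40675790520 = 2069.07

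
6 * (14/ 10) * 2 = 84/ 5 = 16.80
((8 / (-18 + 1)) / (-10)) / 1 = 4 / 85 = 0.05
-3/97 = -0.03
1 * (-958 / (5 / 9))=-8622 / 5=-1724.40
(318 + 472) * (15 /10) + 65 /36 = 42725 /36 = 1186.81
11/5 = 2.20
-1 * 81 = -81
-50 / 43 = -1.16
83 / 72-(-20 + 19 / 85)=128087 / 6120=20.93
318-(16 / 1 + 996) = -694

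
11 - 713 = -702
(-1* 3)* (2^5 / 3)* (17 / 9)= -544 / 9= -60.44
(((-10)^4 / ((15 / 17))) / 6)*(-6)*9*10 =-1020000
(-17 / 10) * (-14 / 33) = 119 / 165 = 0.72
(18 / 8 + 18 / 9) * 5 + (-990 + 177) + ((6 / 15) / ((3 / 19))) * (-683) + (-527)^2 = 16512419 / 60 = 275206.98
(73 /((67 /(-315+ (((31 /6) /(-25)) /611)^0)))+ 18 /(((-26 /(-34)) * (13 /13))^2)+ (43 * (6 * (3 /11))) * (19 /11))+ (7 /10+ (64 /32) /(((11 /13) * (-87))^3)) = -18766854940677527 /99242414232390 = -189.10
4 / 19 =0.21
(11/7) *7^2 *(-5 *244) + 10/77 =-7233370/77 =-93939.87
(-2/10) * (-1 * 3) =0.60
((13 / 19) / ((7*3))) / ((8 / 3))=13 / 1064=0.01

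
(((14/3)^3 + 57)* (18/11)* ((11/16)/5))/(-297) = -4283/35640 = -0.12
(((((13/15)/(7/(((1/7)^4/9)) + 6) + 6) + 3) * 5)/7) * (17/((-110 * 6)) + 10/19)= 3.22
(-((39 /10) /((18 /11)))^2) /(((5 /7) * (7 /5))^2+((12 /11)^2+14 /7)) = -14641 /10800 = -1.36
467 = 467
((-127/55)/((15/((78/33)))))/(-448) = 1651/2032800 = 0.00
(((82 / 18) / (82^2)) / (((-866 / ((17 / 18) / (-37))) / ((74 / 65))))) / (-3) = -17 / 2243269080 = -0.00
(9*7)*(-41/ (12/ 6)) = -2583/ 2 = -1291.50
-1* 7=-7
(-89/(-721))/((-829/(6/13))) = -534/7770217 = -0.00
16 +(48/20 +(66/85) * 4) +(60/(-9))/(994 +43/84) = 152661692/7100815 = 21.50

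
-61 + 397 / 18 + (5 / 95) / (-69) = -306343 / 7866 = -38.95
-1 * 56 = -56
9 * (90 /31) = 810 /31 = 26.13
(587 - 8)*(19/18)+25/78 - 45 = 566.49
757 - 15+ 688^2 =474086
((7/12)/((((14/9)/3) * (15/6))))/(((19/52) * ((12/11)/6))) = 1287/190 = 6.77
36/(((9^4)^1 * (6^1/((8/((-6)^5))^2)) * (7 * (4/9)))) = 1/3214155168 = 0.00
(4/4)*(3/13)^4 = 81/28561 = 0.00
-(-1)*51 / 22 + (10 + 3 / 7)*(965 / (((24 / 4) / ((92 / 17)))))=9079.26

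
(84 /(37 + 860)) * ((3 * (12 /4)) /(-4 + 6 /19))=-342 /1495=-0.23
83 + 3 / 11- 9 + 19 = 1026 / 11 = 93.27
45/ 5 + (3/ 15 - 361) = -1759/ 5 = -351.80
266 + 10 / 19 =5064 / 19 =266.53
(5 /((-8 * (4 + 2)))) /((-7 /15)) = 25 /112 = 0.22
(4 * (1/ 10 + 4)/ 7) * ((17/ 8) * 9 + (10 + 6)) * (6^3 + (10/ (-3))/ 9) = 33537631/ 1890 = 17744.78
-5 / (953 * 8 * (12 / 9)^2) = -45 / 121984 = -0.00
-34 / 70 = -17 / 35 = -0.49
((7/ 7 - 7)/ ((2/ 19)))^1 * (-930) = 53010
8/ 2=4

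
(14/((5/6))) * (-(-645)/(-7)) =-1548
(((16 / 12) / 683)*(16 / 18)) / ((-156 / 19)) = -152 / 719199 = -0.00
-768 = -768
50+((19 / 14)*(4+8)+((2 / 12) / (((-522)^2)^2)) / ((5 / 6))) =172254270193927 / 2598663558960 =66.29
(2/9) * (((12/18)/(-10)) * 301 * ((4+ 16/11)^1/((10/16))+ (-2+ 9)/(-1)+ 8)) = -64414/1485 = -43.38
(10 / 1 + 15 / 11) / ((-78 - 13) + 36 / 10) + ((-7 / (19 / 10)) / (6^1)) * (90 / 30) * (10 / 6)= -46150 / 14421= -3.20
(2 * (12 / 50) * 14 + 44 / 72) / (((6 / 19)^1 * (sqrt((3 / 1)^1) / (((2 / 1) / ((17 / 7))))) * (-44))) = -438767 * sqrt(3) / 3029400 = -0.25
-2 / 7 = -0.29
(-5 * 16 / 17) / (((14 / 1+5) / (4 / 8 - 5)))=360 / 323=1.11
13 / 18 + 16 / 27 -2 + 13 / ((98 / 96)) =31883 / 2646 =12.05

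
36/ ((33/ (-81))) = -88.36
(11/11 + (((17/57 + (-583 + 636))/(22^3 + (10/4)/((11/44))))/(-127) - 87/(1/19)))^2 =4061333939336669756761/1488156459310161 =2729104.13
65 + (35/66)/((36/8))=19340/297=65.12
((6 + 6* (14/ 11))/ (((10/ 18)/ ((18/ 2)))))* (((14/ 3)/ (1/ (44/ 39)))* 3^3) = 408240/ 13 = 31403.08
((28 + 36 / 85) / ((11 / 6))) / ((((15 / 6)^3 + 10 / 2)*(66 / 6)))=38656 / 565675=0.07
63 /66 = 21 /22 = 0.95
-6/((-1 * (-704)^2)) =3/247808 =0.00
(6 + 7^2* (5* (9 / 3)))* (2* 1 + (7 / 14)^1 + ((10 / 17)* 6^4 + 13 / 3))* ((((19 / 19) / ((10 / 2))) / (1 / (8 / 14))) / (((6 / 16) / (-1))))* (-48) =4960993024 / 595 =8337803.40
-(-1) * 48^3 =110592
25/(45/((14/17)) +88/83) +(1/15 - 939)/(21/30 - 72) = 1885368086/138451053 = 13.62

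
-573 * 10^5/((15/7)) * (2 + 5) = -187180000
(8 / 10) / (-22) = -2 / 55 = -0.04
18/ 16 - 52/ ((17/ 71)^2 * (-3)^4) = -1886375/ 187272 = -10.07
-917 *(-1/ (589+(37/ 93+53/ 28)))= 2387868/ 1539721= 1.55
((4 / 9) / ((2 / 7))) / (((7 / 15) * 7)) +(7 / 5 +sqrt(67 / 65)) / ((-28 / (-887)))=887 * sqrt(4355) / 1820 +18827 / 420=76.99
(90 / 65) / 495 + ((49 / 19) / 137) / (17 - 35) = 58673 / 33500610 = 0.00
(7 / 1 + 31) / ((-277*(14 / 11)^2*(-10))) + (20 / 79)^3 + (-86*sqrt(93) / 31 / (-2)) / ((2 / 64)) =3305176661 / 133840366940 + 1376*sqrt(93) / 31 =428.08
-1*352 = -352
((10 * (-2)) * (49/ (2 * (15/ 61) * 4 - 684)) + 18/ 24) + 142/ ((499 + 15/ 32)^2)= 23248229096519/ 10628003447556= 2.19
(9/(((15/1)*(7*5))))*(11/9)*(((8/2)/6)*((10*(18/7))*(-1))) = -88/245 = -0.36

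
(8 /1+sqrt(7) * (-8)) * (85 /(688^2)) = 85 /59168 -85 * sqrt(7) /59168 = -0.00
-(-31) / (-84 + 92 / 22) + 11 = 9317 / 878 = 10.61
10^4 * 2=20000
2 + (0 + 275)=277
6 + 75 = 81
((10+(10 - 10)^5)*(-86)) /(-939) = 860 /939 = 0.92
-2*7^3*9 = -6174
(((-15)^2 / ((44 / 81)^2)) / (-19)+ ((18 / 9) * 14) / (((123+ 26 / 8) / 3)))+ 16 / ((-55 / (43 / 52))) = -9588836581 / 241486960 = -39.71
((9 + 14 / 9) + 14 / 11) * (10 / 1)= 11710 / 99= 118.28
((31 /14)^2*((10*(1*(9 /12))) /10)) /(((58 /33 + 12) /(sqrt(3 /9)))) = 31713*sqrt(3) /355936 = 0.15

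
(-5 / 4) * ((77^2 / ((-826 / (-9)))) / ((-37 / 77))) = 2934855 / 17464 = 168.05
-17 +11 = -6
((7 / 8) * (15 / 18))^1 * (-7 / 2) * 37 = -9065 / 96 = -94.43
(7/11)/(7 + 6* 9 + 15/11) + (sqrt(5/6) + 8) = sqrt(30)/6 + 785/98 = 8.92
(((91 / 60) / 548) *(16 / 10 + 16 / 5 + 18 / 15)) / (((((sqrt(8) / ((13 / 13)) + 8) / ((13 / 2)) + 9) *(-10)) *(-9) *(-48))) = -157339 / 418004755200 + 1183 *sqrt(2) / 104501188800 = -0.00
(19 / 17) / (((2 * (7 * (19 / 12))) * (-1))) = -6 / 119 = -0.05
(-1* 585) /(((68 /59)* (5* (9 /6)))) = -2301 /34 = -67.68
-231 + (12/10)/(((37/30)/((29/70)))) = -298623/1295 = -230.60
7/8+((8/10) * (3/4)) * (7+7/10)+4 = 1899/200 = 9.50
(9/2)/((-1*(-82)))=9/164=0.05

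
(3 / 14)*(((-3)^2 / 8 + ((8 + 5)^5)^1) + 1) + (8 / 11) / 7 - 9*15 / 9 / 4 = 98017421 / 1232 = 79559.59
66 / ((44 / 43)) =129 / 2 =64.50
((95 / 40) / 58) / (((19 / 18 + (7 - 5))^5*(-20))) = -1121931 / 145952468750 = -0.00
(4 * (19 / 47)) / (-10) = -38 / 235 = -0.16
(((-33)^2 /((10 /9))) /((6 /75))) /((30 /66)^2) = 1185921 /20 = 59296.05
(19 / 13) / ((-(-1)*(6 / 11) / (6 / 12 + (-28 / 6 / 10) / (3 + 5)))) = 11077 / 9360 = 1.18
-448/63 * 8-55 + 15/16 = -110.95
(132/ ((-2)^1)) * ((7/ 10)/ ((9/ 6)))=-154/ 5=-30.80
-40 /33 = -1.21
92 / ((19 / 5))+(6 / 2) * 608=35116 / 19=1848.21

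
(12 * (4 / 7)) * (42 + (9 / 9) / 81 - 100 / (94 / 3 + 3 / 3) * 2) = 643408 / 2619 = 245.67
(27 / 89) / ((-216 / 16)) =-2 / 89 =-0.02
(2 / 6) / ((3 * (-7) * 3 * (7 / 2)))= -0.00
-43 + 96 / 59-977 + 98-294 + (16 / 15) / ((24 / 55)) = -643534 / 531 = -1211.93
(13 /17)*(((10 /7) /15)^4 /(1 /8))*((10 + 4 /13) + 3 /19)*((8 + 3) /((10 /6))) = 727936 /20939121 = 0.03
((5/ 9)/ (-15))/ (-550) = 1/ 14850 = 0.00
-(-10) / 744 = 5 / 372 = 0.01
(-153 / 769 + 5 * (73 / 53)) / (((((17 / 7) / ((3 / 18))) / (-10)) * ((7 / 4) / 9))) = -16354560 / 692869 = -23.60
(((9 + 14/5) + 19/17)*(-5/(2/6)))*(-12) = 39528/17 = 2325.18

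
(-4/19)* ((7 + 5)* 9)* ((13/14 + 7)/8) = -2997/133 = -22.53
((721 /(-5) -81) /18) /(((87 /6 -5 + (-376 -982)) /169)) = 190294 /121365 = 1.57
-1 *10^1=-10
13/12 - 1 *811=-9719/12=-809.92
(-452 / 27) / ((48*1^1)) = -113 / 324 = -0.35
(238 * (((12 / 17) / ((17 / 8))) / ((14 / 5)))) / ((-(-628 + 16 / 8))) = 240 / 5321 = 0.05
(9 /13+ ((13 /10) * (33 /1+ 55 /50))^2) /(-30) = -255559357 /3900000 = -65.53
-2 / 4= -1 / 2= -0.50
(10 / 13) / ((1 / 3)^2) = 6.92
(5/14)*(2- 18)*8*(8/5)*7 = -512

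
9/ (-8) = -9/ 8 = -1.12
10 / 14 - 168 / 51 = -2.58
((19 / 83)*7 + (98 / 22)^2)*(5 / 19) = 1076880 / 190817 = 5.64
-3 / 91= -0.03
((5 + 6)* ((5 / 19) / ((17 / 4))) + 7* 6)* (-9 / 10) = -38.41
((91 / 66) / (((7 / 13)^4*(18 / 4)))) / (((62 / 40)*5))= 1485172 / 3158001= 0.47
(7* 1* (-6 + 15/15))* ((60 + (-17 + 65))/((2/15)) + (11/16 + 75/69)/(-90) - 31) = -180598789/6624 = -27264.31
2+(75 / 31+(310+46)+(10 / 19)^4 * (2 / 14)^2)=360.42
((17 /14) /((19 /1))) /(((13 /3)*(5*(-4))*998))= -51 /69021680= -0.00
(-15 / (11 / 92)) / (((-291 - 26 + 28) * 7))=1380 / 22253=0.06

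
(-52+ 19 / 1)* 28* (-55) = 50820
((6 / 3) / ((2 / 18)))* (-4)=-72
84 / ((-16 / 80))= -420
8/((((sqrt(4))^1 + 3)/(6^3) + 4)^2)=373248/755161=0.49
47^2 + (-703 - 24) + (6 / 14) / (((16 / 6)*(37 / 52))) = 767793 / 518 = 1482.23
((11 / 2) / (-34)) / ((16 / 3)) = -33 / 1088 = -0.03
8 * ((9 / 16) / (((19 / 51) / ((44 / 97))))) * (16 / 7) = 161568 / 12901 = 12.52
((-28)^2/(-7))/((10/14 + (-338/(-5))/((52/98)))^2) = -0.01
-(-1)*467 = 467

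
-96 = -96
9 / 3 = 3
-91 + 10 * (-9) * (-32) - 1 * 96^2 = -6427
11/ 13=0.85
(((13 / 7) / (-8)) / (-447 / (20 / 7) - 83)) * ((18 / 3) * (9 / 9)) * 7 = 195 / 4789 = 0.04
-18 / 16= -9 / 8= -1.12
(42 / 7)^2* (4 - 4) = 0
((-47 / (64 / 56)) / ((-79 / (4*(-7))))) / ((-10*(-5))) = -2303 / 7900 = -0.29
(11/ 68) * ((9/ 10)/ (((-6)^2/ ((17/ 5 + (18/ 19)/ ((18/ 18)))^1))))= 0.02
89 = 89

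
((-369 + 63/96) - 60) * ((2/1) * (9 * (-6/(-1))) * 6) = -1110267/4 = -277566.75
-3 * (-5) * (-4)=-60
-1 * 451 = -451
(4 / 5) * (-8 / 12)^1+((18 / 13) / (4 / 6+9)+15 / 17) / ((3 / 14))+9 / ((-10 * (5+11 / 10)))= 24073903 / 5864235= 4.11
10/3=3.33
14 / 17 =0.82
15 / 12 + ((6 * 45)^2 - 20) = 291525 / 4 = 72881.25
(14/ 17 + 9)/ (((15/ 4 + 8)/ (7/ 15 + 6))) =64796/ 11985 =5.41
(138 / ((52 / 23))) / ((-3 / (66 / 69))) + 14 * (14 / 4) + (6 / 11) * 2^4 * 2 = 46.99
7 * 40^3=448000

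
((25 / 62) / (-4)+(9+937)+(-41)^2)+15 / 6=652091 / 248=2629.40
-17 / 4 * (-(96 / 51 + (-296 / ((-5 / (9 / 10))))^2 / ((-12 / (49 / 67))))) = -30455179 / 41875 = -727.29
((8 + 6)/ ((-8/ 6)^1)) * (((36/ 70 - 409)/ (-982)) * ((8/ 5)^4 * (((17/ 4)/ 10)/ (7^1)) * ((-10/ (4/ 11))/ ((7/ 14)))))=1026638976/ 10740625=95.58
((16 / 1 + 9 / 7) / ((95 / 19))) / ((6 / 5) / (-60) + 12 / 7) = 1210 / 593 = 2.04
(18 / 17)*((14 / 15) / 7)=12 / 85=0.14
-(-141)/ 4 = 141/ 4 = 35.25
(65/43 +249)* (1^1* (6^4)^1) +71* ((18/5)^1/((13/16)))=908312544/2795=324977.65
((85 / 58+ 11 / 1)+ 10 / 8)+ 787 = 92883 / 116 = 800.72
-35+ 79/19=-586/19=-30.84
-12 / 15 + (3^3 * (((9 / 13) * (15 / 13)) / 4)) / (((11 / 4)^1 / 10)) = 174814 / 9295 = 18.81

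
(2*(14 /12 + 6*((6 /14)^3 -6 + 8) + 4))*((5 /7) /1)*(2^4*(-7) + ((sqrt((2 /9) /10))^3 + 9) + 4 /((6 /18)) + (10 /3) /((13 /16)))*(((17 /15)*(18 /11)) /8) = -2091409513 /4120116 + 617117*sqrt(5) /71309700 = -507.59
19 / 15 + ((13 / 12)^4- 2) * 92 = -1451933 / 25920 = -56.02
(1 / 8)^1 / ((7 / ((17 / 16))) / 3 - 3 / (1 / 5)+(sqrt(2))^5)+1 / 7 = 2512295 / 19217912 - 2601 * sqrt(2) / 686354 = 0.13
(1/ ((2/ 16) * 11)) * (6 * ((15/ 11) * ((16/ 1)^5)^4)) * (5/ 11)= 4352132950612665028942233600/ 1331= 3269821901286750585230829.00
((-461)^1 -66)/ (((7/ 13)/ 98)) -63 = -95977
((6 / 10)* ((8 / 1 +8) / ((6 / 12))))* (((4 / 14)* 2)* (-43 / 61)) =-16512 / 2135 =-7.73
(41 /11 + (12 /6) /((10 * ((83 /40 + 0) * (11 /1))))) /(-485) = -3411 /442805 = -0.01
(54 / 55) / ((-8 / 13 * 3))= -0.53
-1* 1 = -1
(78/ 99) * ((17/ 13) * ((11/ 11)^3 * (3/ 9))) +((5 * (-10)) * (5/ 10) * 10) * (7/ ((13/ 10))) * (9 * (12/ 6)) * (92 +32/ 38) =-55010331602/ 24453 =-2249635.28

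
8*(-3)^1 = -24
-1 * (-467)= 467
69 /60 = 23 /20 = 1.15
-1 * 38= -38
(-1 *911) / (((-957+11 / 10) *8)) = 4555 / 38236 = 0.12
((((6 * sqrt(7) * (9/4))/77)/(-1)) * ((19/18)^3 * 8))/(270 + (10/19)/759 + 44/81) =-8992149 * sqrt(7)/1474772152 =-0.02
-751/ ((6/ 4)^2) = -3004/ 9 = -333.78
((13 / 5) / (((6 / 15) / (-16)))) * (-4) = 416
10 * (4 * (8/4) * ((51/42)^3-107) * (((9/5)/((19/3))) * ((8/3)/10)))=-4157208/6517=-637.90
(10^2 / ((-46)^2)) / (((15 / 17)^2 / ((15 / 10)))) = 289 / 3174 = 0.09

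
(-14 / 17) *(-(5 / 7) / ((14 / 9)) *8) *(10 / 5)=720 / 119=6.05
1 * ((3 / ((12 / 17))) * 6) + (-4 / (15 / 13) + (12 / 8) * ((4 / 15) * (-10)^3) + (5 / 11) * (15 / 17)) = -2118143 / 5610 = -377.57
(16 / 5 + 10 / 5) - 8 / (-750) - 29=-8921 / 375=-23.79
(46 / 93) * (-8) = -368 / 93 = -3.96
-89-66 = -155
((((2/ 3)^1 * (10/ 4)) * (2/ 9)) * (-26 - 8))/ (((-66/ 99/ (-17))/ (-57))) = 54910/ 3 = 18303.33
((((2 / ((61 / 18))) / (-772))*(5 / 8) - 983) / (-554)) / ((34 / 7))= 648080419 / 1774049824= 0.37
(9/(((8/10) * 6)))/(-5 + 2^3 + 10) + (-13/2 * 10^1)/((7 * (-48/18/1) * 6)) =1055/1456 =0.72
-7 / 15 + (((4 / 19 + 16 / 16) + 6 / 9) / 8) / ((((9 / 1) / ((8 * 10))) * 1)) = 4153 / 2565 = 1.62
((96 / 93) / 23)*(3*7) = 672 / 713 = 0.94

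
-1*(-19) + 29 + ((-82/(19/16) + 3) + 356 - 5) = 6326/19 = 332.95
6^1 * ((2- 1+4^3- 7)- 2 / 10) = 346.80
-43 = -43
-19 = -19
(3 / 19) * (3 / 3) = 3 / 19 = 0.16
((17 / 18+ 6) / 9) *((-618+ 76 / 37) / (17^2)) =-1424375 / 866133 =-1.64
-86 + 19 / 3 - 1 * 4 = -251 / 3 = -83.67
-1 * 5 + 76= 71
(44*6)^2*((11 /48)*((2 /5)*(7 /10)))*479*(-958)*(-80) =164175498009.60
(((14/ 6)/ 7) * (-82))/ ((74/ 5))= -205/ 111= -1.85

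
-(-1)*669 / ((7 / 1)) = 669 / 7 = 95.57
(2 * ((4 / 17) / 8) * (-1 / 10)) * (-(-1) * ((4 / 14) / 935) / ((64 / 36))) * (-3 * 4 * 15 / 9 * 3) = 0.00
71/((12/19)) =112.42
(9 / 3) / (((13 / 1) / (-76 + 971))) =2685 / 13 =206.54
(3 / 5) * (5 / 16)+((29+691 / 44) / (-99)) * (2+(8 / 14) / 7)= -30593 / 40656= -0.75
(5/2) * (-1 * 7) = -35/2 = -17.50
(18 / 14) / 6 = 3 / 14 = 0.21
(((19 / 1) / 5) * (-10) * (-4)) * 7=1064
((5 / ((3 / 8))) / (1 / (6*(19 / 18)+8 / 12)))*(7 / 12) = 490 / 9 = 54.44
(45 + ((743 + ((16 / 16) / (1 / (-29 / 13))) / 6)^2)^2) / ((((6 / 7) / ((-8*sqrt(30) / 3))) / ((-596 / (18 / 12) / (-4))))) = -11742173099891677825235*sqrt(30) / 124925814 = -514821787028022.42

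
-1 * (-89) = 89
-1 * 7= -7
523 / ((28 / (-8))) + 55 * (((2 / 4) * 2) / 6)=-5891 / 42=-140.26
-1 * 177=-177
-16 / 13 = -1.23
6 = 6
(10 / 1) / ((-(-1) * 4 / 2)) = 5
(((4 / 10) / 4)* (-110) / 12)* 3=-11 / 4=-2.75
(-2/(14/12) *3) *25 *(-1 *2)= 1800/7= 257.14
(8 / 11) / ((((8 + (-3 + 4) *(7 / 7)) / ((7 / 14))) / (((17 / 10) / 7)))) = 34 / 3465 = 0.01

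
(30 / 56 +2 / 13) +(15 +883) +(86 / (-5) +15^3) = 7746811 / 1820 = 4256.49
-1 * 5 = -5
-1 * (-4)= 4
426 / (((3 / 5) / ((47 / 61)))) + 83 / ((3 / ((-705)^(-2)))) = 547.05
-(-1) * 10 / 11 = 10 / 11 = 0.91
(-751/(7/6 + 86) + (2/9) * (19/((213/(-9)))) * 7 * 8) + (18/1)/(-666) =-76802113/4121763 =-18.63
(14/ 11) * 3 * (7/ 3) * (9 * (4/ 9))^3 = 6272/ 11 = 570.18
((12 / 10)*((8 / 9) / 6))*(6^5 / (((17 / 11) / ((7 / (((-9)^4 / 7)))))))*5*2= 275968 / 4131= 66.80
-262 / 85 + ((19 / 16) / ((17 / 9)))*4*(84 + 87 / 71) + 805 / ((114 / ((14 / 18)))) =2683902511 / 12383820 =216.73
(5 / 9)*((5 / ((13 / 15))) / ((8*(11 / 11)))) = 125 / 312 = 0.40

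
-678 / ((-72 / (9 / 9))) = 113 / 12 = 9.42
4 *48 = 192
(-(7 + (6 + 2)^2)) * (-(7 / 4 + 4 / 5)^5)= 24496792821 / 3200000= 7655.25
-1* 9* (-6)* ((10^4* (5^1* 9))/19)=24300000/19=1278947.37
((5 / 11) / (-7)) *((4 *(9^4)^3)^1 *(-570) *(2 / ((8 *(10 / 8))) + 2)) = 643939343176680 / 7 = 91991334739525.71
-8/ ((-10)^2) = -2/ 25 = -0.08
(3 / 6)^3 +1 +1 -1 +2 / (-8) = 7 / 8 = 0.88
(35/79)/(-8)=-35/632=-0.06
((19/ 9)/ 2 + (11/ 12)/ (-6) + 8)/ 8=641/ 576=1.11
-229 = -229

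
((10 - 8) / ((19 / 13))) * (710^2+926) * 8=105045408 / 19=5528705.68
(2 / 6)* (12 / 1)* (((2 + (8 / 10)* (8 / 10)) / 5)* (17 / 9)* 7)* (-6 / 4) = -5236 / 125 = -41.89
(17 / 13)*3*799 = 40749 / 13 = 3134.54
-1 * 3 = -3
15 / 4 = 3.75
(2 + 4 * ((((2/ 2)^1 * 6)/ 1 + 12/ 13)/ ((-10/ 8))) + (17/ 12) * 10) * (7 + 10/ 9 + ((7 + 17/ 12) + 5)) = -361925/ 2808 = -128.89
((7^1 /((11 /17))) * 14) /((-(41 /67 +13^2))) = -55811 /62502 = -0.89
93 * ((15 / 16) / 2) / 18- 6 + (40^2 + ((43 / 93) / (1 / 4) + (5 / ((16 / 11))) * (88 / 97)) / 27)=1596.61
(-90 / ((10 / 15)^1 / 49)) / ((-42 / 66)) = 10395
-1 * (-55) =55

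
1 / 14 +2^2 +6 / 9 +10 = 619 / 42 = 14.74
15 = 15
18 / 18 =1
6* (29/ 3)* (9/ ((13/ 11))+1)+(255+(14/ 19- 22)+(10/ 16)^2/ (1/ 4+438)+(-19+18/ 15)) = 24788909371/ 34639280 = 715.63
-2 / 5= -0.40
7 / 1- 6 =1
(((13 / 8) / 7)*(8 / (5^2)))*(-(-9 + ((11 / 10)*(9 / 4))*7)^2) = -1441557 / 280000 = -5.15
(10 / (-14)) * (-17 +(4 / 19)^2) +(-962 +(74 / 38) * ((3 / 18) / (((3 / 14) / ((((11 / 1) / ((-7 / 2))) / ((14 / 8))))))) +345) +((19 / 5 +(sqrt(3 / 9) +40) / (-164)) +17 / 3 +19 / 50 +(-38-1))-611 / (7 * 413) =-637.22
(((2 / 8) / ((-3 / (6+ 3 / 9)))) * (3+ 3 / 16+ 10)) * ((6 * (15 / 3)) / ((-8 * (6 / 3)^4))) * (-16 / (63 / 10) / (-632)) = 100225 / 15289344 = 0.01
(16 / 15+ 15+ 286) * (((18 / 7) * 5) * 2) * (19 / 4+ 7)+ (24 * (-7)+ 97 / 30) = 19131529 / 210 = 91102.52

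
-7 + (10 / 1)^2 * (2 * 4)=793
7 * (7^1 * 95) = 4655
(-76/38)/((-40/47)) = 47/20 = 2.35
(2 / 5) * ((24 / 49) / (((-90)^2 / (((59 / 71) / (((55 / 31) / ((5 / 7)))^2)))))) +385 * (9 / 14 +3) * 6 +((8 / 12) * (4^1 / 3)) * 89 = 591326843093171 / 69616094625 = 8494.11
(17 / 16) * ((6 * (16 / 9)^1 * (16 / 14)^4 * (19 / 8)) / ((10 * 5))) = 165376 / 180075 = 0.92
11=11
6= 6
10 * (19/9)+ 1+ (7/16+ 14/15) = 16907/720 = 23.48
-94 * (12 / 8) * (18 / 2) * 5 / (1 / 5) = -31725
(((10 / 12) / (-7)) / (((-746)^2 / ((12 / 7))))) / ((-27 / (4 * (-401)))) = -4010 / 184067667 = -0.00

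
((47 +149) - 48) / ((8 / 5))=185 / 2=92.50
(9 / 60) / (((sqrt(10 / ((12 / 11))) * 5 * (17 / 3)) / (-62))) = -279 * sqrt(330) / 46750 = -0.11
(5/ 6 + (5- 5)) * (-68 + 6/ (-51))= -965/ 17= -56.76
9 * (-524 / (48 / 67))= -26331 / 4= -6582.75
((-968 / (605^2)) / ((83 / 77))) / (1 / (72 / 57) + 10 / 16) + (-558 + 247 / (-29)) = -6374882213 / 11252725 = -566.52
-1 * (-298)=298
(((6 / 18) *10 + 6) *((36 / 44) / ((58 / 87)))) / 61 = 126 / 671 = 0.19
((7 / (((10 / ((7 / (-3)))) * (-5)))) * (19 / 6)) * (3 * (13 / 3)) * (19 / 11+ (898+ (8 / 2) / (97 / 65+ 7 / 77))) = 8498472437 / 700425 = 12133.31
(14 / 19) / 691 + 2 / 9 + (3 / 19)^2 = 557267 / 2245059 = 0.25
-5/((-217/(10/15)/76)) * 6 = 1520/217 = 7.00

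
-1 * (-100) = 100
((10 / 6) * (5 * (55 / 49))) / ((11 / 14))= 250 / 21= 11.90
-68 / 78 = -34 / 39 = -0.87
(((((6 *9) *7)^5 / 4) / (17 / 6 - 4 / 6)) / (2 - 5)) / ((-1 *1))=3858593279184 / 13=296814867629.54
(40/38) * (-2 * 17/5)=-7.16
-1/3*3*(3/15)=-1/5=-0.20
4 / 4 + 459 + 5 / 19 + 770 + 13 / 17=397622 / 323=1231.03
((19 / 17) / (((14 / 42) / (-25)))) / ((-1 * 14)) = 1425 / 238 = 5.99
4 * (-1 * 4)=-16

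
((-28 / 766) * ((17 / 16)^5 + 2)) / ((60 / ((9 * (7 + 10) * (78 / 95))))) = -48967316307 / 190762188800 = -0.26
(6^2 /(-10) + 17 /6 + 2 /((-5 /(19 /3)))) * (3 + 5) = -26.40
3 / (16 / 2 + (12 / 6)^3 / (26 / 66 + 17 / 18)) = 795 / 3704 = 0.21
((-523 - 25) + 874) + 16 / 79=25770 / 79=326.20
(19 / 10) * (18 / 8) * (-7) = -1197 / 40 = -29.92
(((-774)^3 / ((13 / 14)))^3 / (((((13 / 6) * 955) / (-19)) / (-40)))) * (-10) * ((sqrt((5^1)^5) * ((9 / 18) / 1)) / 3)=10395283784757799250595605372928000 * sqrt(5) / 5455151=4261029839159306741852377000.00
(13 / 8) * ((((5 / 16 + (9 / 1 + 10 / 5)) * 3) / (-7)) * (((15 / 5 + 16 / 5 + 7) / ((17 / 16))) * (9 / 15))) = -698841 / 11900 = -58.73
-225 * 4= -900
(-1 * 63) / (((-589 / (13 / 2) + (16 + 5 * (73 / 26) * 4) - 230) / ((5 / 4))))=819 / 2584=0.32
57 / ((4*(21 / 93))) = 1767 / 28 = 63.11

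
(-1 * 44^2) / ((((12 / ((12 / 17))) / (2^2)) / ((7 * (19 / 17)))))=-1029952 / 289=-3563.85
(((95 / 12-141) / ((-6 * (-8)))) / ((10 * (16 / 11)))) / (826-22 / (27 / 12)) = -17567 / 75223040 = -0.00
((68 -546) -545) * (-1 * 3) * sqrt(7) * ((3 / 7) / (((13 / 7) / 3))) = 27621 * sqrt(7) / 13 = 5621.41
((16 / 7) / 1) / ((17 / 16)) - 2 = 18 / 119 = 0.15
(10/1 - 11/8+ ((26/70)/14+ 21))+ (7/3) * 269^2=992967271/5880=168871.98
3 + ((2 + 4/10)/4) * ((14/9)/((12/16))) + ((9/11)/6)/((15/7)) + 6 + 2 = 12.31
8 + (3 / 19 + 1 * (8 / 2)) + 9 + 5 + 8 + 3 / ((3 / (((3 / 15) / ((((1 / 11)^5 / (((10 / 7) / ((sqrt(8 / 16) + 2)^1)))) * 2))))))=12271677 / 931 - 161051 * sqrt(2) / 49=8533.00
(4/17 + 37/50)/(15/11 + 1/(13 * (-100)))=237094/331313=0.72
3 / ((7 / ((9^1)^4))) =19683 / 7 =2811.86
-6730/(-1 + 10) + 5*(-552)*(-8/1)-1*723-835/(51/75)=2965336/153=19381.28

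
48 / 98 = 24 / 49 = 0.49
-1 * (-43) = 43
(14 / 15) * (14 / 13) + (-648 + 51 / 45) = -41981 / 65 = -645.86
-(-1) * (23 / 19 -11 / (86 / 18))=-1.09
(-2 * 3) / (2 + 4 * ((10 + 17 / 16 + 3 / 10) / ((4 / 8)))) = -60 / 929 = -0.06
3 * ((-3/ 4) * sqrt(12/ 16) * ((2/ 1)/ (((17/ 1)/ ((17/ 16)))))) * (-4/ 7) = 9 * sqrt(3)/ 112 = 0.14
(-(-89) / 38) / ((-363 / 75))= -2225 / 4598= -0.48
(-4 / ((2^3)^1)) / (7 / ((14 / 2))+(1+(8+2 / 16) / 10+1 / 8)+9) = -8 / 191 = -0.04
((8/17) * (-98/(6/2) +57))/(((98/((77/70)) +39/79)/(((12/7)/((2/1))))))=1014992/9264031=0.11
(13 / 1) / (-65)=-1 / 5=-0.20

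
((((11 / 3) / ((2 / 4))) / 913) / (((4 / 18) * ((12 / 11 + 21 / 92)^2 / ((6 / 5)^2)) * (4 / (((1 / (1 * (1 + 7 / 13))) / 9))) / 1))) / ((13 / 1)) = 256036 / 6163528125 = 0.00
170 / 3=56.67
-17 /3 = -5.67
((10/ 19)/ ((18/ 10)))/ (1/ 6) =100/ 57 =1.75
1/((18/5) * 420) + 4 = 6049/1512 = 4.00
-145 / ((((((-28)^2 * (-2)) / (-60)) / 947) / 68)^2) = -8455675757625 / 9604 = -880432711.12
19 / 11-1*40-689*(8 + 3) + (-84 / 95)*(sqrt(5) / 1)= -83790 / 11-84*sqrt(5) / 95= -7619.25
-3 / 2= -1.50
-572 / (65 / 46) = -404.80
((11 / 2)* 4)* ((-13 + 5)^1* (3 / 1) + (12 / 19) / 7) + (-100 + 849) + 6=30455 / 133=228.98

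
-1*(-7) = 7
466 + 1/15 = 6991/15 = 466.07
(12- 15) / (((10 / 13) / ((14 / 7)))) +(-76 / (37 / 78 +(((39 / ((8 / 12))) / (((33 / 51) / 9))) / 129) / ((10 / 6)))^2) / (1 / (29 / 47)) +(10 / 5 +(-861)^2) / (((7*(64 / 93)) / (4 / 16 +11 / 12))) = 208326022503738995951 / 1160404610103680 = 179528.78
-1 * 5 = -5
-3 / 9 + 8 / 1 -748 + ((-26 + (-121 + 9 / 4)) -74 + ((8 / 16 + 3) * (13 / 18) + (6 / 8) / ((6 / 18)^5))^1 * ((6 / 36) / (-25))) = -2592851 / 2700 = -960.32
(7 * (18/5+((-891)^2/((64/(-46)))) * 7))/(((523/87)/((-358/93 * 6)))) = 69666055370919/648520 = 107423140.95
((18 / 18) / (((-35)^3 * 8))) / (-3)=1 / 1029000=0.00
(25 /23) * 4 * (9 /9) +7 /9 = 1061 /207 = 5.13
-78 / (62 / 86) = -3354 / 31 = -108.19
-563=-563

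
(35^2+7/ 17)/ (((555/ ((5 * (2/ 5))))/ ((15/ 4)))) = 10416/ 629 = 16.56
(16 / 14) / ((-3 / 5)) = -40 / 21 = -1.90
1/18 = 0.06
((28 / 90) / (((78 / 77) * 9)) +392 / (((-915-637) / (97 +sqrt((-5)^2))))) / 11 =-39419422 / 16853265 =-2.34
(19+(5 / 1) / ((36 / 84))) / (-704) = -23 / 528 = -0.04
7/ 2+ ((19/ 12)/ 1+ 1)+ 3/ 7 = 547/ 84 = 6.51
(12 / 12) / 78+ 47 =3667 / 78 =47.01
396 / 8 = 99 / 2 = 49.50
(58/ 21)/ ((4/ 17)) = 493/ 42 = 11.74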